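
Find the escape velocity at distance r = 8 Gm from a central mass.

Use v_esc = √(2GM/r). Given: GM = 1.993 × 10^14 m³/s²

Convert to SI: r = 8 Gm = 8e+09 m.
Escape velocity comes from setting total energy to zero: ½v² − GM/r = 0 ⇒ v_esc = √(2GM / r).
v_esc = √(2 · 1.993e+14 / 8e+09) m/s ≈ 223.2 m/s = 223.2 m/s.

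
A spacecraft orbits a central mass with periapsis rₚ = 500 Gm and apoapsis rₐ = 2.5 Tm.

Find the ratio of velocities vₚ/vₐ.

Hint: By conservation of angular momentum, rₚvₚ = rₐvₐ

Convert to SI: rₚ = 500 Gm = 5e+11 m; rₐ = 2.5 Tm = 2.5e+12 m.
Conservation of angular momentum gives rₚvₚ = rₐvₐ, so vₚ/vₐ = rₐ/rₚ.
vₚ/vₐ = 2.5e+12 / 5e+11 ≈ 5.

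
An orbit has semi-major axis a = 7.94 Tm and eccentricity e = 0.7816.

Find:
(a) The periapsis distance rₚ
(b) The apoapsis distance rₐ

Convert to SI: a = 7.94 Tm = 7.94e+12 m.
(a) rₚ = a(1 − e) = 7.94e+12 · (1 − 0.7816) = 7.94e+12 · 0.2184 ≈ 1.734e+12 m = 1.734 Tm.
(b) rₐ = a(1 + e) = 7.94e+12 · (1 + 0.7816) = 7.94e+12 · 1.7816 ≈ 1.415e+13 m = 14.15 Tm.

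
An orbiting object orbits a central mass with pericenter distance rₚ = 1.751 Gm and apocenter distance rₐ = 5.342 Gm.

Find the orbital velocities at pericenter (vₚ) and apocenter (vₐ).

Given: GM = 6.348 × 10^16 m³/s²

Convert to SI: rₚ = 1.751 Gm = 1.751e+09 m; rₐ = 5.342 Gm = 5.342e+09 m.
Use the vis-viva equation v² = GM(2/r − 1/a) with a = (rₚ + rₐ)/2 = (1.751e+09 + 5.342e+09)/2 = 3.5465e+09 m.
vₚ = √(GM · (2/rₚ − 1/a)) = √(6.348e+16 · (2/1.751e+09 − 1/3.5465e+09)) m/s ≈ 7390 m/s = 7.39 km/s.
vₐ = √(GM · (2/rₐ − 1/a)) = √(6.348e+16 · (2/5.342e+09 − 1/3.5465e+09)) m/s ≈ 2422 m/s = 2.422 km/s.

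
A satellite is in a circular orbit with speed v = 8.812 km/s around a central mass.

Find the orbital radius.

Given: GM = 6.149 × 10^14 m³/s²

Convert to SI: v = 8.812 km/s = 8812 m/s.
For a circular orbit, v² = GM / r, so r = GM / v².
r = 6.149e+14 / (8812)² m ≈ 7.919e+06 m = 7.919 Mm.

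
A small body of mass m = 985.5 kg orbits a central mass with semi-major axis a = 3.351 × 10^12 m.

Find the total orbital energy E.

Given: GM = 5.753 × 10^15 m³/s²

E = −GMm / (2a).
E = −5.753e+15 · 985.5 / (2 · 3.351e+12) J ≈ -8.46e+05 J = -846 kJ.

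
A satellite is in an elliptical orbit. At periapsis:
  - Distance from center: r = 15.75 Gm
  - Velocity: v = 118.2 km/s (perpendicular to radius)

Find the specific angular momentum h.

Convert to SI: r = 15.75 Gm = 1.575e+10 m; v = 118.2 km/s = 118200 m/s.
With v perpendicular to r, h = r · v.
h = 1.575e+10 · 118200 m²/s ≈ 1.862e+15 m²/s.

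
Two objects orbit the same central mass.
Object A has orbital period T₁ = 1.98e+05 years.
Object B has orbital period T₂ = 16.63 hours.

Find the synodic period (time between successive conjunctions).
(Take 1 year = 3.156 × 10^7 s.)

Convert to SI: T₁ = 1.98e+05 years = 6.24888e+12 s; T₂ = 16.63 hours = 59868 s.
T_syn = |T₁ · T₂ / (T₁ − T₂)|.
T_syn = |6.24888e+12 · 59868 / (6.24888e+12 − 59868)| s ≈ 5.987e+04 s = 16.63 hours.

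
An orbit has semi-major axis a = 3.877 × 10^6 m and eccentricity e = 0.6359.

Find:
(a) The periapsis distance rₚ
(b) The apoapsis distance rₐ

(a) rₚ = a(1 − e) = 3.877e+06 · (1 − 0.6359) = 3.877e+06 · 0.3641 ≈ 1.412e+06 m = 1.412 × 10^6 m.
(b) rₐ = a(1 + e) = 3.877e+06 · (1 + 0.6359) = 3.877e+06 · 1.6359 ≈ 6.342e+06 m = 6.342 × 10^6 m.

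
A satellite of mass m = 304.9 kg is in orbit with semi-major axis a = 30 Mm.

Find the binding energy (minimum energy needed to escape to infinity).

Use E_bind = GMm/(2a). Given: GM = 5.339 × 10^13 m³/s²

Convert to SI: a = 30 Mm = 3e+07 m.
Total orbital energy is E = −GMm/(2a); binding energy is E_bind = −E = GMm/(2a).
E_bind = 5.339e+13 · 304.9 / (2 · 3e+07) J ≈ 2.713e+08 J = 271.3 MJ.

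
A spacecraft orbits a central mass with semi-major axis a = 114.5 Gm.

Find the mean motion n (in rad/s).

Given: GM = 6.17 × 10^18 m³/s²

Convert to SI: a = 114.5 Gm = 1.145e+11 m.
n = √(GM / a³).
n = √(6.17e+18 / (1.145e+11)³) rad/s ≈ 6.411e-08 rad/s.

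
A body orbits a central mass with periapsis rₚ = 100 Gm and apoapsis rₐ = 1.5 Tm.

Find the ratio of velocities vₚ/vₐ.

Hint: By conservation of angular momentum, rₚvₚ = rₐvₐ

Convert to SI: rₚ = 100 Gm = 1e+11 m; rₐ = 1.5 Tm = 1.5e+12 m.
Conservation of angular momentum gives rₚvₚ = rₐvₐ, so vₚ/vₐ = rₐ/rₚ.
vₚ/vₐ = 1.5e+12 / 1e+11 ≈ 15.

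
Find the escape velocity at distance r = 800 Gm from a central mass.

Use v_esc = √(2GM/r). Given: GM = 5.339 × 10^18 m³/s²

Convert to SI: r = 800 Gm = 8e+11 m.
Escape velocity comes from setting total energy to zero: ½v² − GM/r = 0 ⇒ v_esc = √(2GM / r).
v_esc = √(2 · 5.339e+18 / 8e+11) m/s ≈ 3653 m/s = 3.653 km/s.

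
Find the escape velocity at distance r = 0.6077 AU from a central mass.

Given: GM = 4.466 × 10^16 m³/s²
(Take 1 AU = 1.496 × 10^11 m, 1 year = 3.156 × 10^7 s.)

Convert to SI: r = 0.6077 AU = 9.09119e+10 m.
Escape velocity comes from setting total energy to zero: ½v² − GM/r = 0 ⇒ v_esc = √(2GM / r).
v_esc = √(2 · 4.466e+16 / 9.09119e+10) m/s ≈ 991.2 m/s = 0.2091 AU/year.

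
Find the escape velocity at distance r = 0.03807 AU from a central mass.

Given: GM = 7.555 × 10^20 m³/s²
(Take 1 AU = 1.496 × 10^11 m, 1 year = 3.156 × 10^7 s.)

Convert to SI: r = 0.03807 AU = 5.69527e+09 m.
Escape velocity comes from setting total energy to zero: ½v² − GM/r = 0 ⇒ v_esc = √(2GM / r).
v_esc = √(2 · 7.555e+20 / 5.69527e+09) m/s ≈ 5.151e+05 m/s = 108.7 AU/year.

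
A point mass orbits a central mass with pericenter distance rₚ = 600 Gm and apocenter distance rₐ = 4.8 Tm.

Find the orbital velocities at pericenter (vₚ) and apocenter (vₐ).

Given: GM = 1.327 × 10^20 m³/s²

Convert to SI: rₚ = 600 Gm = 6e+11 m; rₐ = 4.8 Tm = 4.8e+12 m.
Use the vis-viva equation v² = GM(2/r − 1/a) with a = (rₚ + rₐ)/2 = (6e+11 + 4.8e+12)/2 = 2.7e+12 m.
vₚ = √(GM · (2/rₚ − 1/a)) = √(1.327e+20 · (2/6e+11 − 1/2.7e+12)) m/s ≈ 1.983e+04 m/s = 19.83 km/s.
vₐ = √(GM · (2/rₐ − 1/a)) = √(1.327e+20 · (2/4.8e+12 − 1/2.7e+12)) m/s ≈ 2479 m/s = 2.479 km/s.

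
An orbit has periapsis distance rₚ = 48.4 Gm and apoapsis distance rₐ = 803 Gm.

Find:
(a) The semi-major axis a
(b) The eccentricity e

Convert to SI: rₚ = 48.4 Gm = 4.84e+10 m; rₐ = 803 Gm = 8.03e+11 m.
(a) a = (rₚ + rₐ) / 2 = (4.84e+10 + 8.03e+11) / 2 ≈ 4.257e+11 m = 425.7 Gm.
(b) e = (rₐ − rₚ) / (rₐ + rₚ) = (8.03e+11 − 4.84e+10) / (8.03e+11 + 4.84e+10) ≈ 0.8863.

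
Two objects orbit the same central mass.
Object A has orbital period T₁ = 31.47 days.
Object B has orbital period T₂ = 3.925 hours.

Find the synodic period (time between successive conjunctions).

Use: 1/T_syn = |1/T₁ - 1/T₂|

Convert to SI: T₁ = 31.47 days = 2.71901e+06 s; T₂ = 3.925 hours = 14130 s.
T_syn = |T₁ · T₂ / (T₁ − T₂)|.
T_syn = |2.71901e+06 · 14130 / (2.71901e+06 − 14130)| s ≈ 1.42e+04 s = 3.946 hours.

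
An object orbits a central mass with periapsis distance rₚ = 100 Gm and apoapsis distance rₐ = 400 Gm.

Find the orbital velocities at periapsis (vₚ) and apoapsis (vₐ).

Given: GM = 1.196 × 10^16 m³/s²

Convert to SI: rₚ = 100 Gm = 1e+11 m; rₐ = 400 Gm = 4e+11 m.
Use the vis-viva equation v² = GM(2/r − 1/a) with a = (rₚ + rₐ)/2 = (1e+11 + 4e+11)/2 = 2.5e+11 m.
vₚ = √(GM · (2/rₚ − 1/a)) = √(1.196e+16 · (2/1e+11 − 1/2.5e+11)) m/s ≈ 437.4 m/s = 437.4 m/s.
vₐ = √(GM · (2/rₐ − 1/a)) = √(1.196e+16 · (2/4e+11 − 1/2.5e+11)) m/s ≈ 109.4 m/s = 109.4 m/s.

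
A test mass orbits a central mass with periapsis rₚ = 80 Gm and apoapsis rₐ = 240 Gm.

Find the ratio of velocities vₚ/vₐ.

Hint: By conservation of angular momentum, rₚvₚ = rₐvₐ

Convert to SI: rₚ = 80 Gm = 8e+10 m; rₐ = 240 Gm = 2.4e+11 m.
Conservation of angular momentum gives rₚvₚ = rₐvₐ, so vₚ/vₐ = rₐ/rₚ.
vₚ/vₐ = 2.4e+11 / 8e+10 ≈ 3.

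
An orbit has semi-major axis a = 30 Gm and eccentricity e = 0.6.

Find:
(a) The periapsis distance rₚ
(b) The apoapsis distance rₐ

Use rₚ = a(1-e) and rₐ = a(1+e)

Convert to SI: a = 30 Gm = 3e+10 m.
(a) rₚ = a(1 − e) = 3e+10 · (1 − 0.6) = 3e+10 · 0.4 ≈ 1.2e+10 m = 12 Gm.
(b) rₐ = a(1 + e) = 3e+10 · (1 + 0.6) = 3e+10 · 1.6 ≈ 4.8e+10 m = 48 Gm.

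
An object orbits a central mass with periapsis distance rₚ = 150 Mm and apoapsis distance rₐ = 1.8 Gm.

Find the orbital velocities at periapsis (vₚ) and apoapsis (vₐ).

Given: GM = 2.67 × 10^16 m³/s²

Convert to SI: rₚ = 150 Mm = 1.5e+08 m; rₐ = 1.8 Gm = 1.8e+09 m.
Use the vis-viva equation v² = GM(2/r − 1/a) with a = (rₚ + rₐ)/2 = (1.5e+08 + 1.8e+09)/2 = 9.75e+08 m.
vₚ = √(GM · (2/rₚ − 1/a)) = √(2.67e+16 · (2/1.5e+08 − 1/9.75e+08)) m/s ≈ 1.813e+04 m/s = 18.13 km/s.
vₐ = √(GM · (2/rₐ − 1/a)) = √(2.67e+16 · (2/1.8e+09 − 1/9.75e+08)) m/s ≈ 1511 m/s = 1.511 km/s.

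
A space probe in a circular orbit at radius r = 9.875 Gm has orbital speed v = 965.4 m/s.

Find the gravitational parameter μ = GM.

Convert to SI: r = 9.875 Gm = 9.875e+09 m.
For a circular orbit v² = GM/r, so GM = v² · r.
GM = (965.4)² · 9.875e+09 m³/s² ≈ 9.203e+15 m³/s² = 9.203 × 10^15 m³/s².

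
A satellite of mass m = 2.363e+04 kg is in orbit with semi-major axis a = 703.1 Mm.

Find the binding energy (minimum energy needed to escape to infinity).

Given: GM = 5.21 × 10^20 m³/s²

Convert to SI: a = 703.1 Mm = 7.031e+08 m.
Total orbital energy is E = −GMm/(2a); binding energy is E_bind = −E = GMm/(2a).
E_bind = 5.21e+20 · 2.363e+04 / (2 · 7.031e+08) J ≈ 8.755e+15 J = 8.755 PJ.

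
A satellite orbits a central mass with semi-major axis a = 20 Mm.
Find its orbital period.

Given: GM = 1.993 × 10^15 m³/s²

Convert to SI: a = 20 Mm = 2e+07 m.
Kepler's third law: T = 2π √(a³ / GM).
Substituting a = 2e+07 m and GM = 1.993e+15 m³/s²:
T = 2π √((2e+07)³ / 1.993e+15) s
T ≈ 1.259e+04 s = 3.497 hours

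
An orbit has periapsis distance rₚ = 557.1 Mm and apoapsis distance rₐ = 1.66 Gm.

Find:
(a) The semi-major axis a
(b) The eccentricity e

Convert to SI: rₚ = 557.1 Mm = 5.571e+08 m; rₐ = 1.66 Gm = 1.66e+09 m.
(a) a = (rₚ + rₐ) / 2 = (5.571e+08 + 1.66e+09) / 2 ≈ 1.109e+09 m = 1.109 Gm.
(b) e = (rₐ − rₚ) / (rₐ + rₚ) = (1.66e+09 − 5.571e+08) / (1.66e+09 + 5.571e+08) ≈ 0.4975.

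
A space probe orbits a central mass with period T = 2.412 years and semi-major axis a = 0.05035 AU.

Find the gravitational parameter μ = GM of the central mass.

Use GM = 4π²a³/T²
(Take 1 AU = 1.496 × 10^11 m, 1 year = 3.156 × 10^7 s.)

Convert to SI: T = 2.412 years = 7.61227e+07 s; a = 0.05035 AU = 7.53236e+09 m.
GM = 4π² · a³ / T².
GM = 4π² · (7.53236e+09)³ / (7.61227e+07)² m³/s² ≈ 2.912e+15 m³/s² = 2.912 × 10^15 m³/s².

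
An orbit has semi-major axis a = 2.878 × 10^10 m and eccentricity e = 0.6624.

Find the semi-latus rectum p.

p = a (1 − e²).
p = 2.878e+10 · (1 − (0.6624)²) = 2.878e+10 · 0.561226 ≈ 1.615e+10 m = 1.615 × 10^10 m.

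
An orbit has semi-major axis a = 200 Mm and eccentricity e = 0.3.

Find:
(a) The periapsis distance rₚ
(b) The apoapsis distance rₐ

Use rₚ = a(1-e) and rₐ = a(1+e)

Convert to SI: a = 200 Mm = 2e+08 m.
(a) rₚ = a(1 − e) = 2e+08 · (1 − 0.3) = 2e+08 · 0.7 ≈ 1.4e+08 m = 140 Mm.
(b) rₐ = a(1 + e) = 2e+08 · (1 + 0.3) = 2e+08 · 1.3 ≈ 2.6e+08 m = 260 Mm.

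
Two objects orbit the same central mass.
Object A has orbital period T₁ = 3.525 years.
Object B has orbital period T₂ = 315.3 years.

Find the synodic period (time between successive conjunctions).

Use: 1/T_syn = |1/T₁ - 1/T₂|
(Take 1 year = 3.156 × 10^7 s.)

Convert to SI: T₁ = 3.525 years = 1.11249e+08 s; T₂ = 315.3 years = 9.95087e+09 s.
T_syn = |T₁ · T₂ / (T₁ − T₂)|.
T_syn = |1.11249e+08 · 9.95087e+09 / (1.11249e+08 − 9.95087e+09)| s ≈ 1.125e+08 s = 3.565 years.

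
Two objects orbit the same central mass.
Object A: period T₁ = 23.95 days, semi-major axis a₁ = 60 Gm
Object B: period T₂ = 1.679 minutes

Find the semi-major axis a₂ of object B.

Convert to SI: T₁ = 23.95 days = 2.06928e+06 s; a₁ = 60 Gm = 6e+10 m; T₂ = 1.679 minutes = 100.74 s.
Kepler's third law: (T₁/T₂)² = (a₁/a₂)³ ⇒ a₂ = a₁ · (T₂/T₁)^(2/3).
T₂/T₁ = 100.74 / 2.06928e+06 = 4.86836e-05.
a₂ = 6e+10 · (4.86836e-05)^(2/3) m ≈ 8e+07 m = 80 Mm.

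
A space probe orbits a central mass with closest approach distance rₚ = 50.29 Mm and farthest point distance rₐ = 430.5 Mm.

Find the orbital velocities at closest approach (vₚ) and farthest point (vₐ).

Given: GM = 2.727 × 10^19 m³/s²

Convert to SI: rₚ = 50.29 Mm = 5.029e+07 m; rₐ = 430.5 Mm = 4.305e+08 m.
Use the vis-viva equation v² = GM(2/r − 1/a) with a = (rₚ + rₐ)/2 = (5.029e+07 + 4.305e+08)/2 = 2.40395e+08 m.
vₚ = √(GM · (2/rₚ − 1/a)) = √(2.727e+19 · (2/5.029e+07 − 1/2.40395e+08)) m/s ≈ 9.854e+05 m/s = 985.4 km/s.
vₐ = √(GM · (2/rₐ − 1/a)) = √(2.727e+19 · (2/4.305e+08 − 1/2.40395e+08)) m/s ≈ 1.151e+05 m/s = 115.1 km/s.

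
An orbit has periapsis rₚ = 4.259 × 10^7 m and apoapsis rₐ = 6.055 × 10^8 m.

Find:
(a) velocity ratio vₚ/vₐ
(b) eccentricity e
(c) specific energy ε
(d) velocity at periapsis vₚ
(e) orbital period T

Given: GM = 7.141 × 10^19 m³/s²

(a) Conservation of angular momentum (rₚvₚ = rₐvₐ) gives vₚ/vₐ = rₐ/rₚ = 6.055e+08/4.259e+07 ≈ 14.22
(b) e = (rₐ − rₚ)/(rₐ + rₚ) = (6.055e+08 − 4.259e+07)/(6.055e+08 + 4.259e+07) ≈ 0.8686
(c) With a = (rₚ + rₐ)/2 = 3.24045e+08 m, ε = −GM/(2a) = −7.141e+19/(2 · 3.24045e+08) J/kg ≈ -1.102e+11 J/kg
(d) With a = (rₚ + rₐ)/2 = 3.24045e+08 m, vₚ = √(GM (2/rₚ − 1/a)) = √(7.141e+19 · (2/4.259e+07 − 1/3.24045e+08)) m/s ≈ 1.77e+06 m/s
(e) With a = (rₚ + rₐ)/2 = 3.24045e+08 m, T = 2π √(a³/GM) = 2π √((3.24045e+08)³/7.141e+19) s ≈ 4337 s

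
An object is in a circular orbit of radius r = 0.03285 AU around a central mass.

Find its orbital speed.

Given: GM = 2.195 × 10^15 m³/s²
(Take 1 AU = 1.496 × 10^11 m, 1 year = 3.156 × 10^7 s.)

Convert to SI: r = 0.03285 AU = 4.91436e+09 m.
For a circular orbit, gravity supplies the centripetal force, so v = √(GM / r).
v = √(2.195e+15 / 4.91436e+09) m/s ≈ 668.3 m/s = 0.141 AU/year.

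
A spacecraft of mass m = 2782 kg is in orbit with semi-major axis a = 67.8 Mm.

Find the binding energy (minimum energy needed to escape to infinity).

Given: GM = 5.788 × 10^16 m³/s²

Convert to SI: a = 67.8 Mm = 6.78e+07 m.
Total orbital energy is E = −GMm/(2a); binding energy is E_bind = −E = GMm/(2a).
E_bind = 5.788e+16 · 2782 / (2 · 6.78e+07) J ≈ 1.187e+12 J = 1.187 TJ.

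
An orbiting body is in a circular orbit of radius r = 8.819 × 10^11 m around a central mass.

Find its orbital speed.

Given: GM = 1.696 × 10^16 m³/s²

For a circular orbit, gravity supplies the centripetal force, so v = √(GM / r).
v = √(1.696e+16 / 8.819e+11) m/s ≈ 138.7 m/s = 138.7 m/s.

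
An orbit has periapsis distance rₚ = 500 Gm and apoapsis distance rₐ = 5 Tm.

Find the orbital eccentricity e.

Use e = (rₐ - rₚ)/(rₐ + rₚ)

Convert to SI: rₚ = 500 Gm = 5e+11 m; rₐ = 5 Tm = 5e+12 m.
e = (rₐ − rₚ) / (rₐ + rₚ).
e = (5e+12 − 5e+11) / (5e+12 + 5e+11) = 4.5e+12 / 5.5e+12 ≈ 0.8182.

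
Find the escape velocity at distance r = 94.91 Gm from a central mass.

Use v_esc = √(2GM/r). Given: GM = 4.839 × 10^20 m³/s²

Convert to SI: r = 94.91 Gm = 9.491e+10 m.
Escape velocity comes from setting total energy to zero: ½v² − GM/r = 0 ⇒ v_esc = √(2GM / r).
v_esc = √(2 · 4.839e+20 / 9.491e+10) m/s ≈ 1.01e+05 m/s = 101 km/s.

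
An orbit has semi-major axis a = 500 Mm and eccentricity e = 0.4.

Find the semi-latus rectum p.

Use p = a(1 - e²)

Convert to SI: a = 500 Mm = 5e+08 m.
p = a (1 − e²).
p = 5e+08 · (1 − (0.4)²) = 5e+08 · 0.84 ≈ 4.2e+08 m = 420 Mm.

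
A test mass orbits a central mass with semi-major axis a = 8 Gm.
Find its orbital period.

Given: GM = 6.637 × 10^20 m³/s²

Convert to SI: a = 8 Gm = 8e+09 m.
Kepler's third law: T = 2π √(a³ / GM).
Substituting a = 8e+09 m and GM = 6.637e+20 m³/s²:
T = 2π √((8e+09)³ / 6.637e+20) s
T ≈ 1.745e+05 s = 2.02 days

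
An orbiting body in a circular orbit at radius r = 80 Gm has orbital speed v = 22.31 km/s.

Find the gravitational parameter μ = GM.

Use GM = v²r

Convert to SI: r = 80 Gm = 8e+10 m; v = 22.31 km/s = 22310 m/s.
For a circular orbit v² = GM/r, so GM = v² · r.
GM = (22310)² · 8e+10 m³/s² ≈ 3.982e+19 m³/s² = 3.982 × 10^19 m³/s².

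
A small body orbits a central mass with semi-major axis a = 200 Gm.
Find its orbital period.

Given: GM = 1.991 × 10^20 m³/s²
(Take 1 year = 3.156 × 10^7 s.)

Convert to SI: a = 200 Gm = 2e+11 m.
Kepler's third law: T = 2π √(a³ / GM).
Substituting a = 2e+11 m and GM = 1.991e+20 m³/s²:
T = 2π √((2e+11)³ / 1.991e+20) s
T ≈ 3.983e+07 s = 1.262 years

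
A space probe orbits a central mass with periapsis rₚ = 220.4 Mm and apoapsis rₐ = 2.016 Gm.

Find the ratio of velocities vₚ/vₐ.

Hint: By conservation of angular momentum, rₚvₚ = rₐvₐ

Convert to SI: rₚ = 220.4 Mm = 2.204e+08 m; rₐ = 2.016 Gm = 2.016e+09 m.
Conservation of angular momentum gives rₚvₚ = rₐvₐ, so vₚ/vₐ = rₐ/rₚ.
vₚ/vₐ = 2.016e+09 / 2.204e+08 ≈ 9.147.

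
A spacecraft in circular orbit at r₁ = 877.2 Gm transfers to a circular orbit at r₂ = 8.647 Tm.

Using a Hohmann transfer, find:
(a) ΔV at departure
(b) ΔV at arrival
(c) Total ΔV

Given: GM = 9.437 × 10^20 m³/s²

Convert to SI: r₁ = 877.2 Gm = 8.772e+11 m; r₂ = 8.647 Tm = 8.647e+12 m.
Transfer semi-major axis: a_t = (r₁ + r₂)/2 = (8.772e+11 + 8.647e+12)/2 = 4.7621e+12 m.
Circular speeds: v₁ = √(GM/r₁) = 32799.5 m/s, v₂ = √(GM/r₂) = 10446.8 m/s.
Transfer speeds (vis-viva v² = GM(2/r − 1/a_t)): v₁ᵗ = 44197.8 m/s, v₂ᵗ = 4483.68 m/s.
(a) ΔV₁ = |v₁ᵗ − v₁| ≈ 1.14e+04 m/s = 11.4 km/s.
(b) ΔV₂ = |v₂ − v₂ᵗ| ≈ 5963 m/s = 5.963 km/s.
(c) ΔV_total = ΔV₁ + ΔV₂ ≈ 1.736e+04 m/s = 17.36 km/s.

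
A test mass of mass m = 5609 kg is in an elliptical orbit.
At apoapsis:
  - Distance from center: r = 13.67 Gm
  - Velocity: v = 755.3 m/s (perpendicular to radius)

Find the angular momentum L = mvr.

Convert to SI: r = 13.67 Gm = 1.367e+10 m.
Since v is perpendicular to r, L = m · v · r.
L = 5609 · 755.3 · 1.367e+10 kg·m²/s ≈ 5.791e+16 kg·m²/s.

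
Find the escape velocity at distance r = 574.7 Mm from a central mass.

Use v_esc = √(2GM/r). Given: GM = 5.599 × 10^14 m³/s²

Convert to SI: r = 574.7 Mm = 5.747e+08 m.
Escape velocity comes from setting total energy to zero: ½v² − GM/r = 0 ⇒ v_esc = √(2GM / r).
v_esc = √(2 · 5.599e+14 / 5.747e+08) m/s ≈ 1396 m/s = 1.396 km/s.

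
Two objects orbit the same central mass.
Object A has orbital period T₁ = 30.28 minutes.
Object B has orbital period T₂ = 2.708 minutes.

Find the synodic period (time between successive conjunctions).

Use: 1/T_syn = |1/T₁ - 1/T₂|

Convert to SI: T₁ = 30.28 minutes = 1816.8 s; T₂ = 2.708 minutes = 162.48 s.
T_syn = |T₁ · T₂ / (T₁ − T₂)|.
T_syn = |1816.8 · 162.48 / (1816.8 − 162.48)| s ≈ 178.4 s = 2.974 minutes.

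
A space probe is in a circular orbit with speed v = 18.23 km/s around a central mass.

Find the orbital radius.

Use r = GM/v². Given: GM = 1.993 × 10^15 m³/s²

Convert to SI: v = 18.23 km/s = 18230 m/s.
For a circular orbit, v² = GM / r, so r = GM / v².
r = 1.993e+15 / (18230)² m ≈ 5.997e+06 m = 5.997 Mm.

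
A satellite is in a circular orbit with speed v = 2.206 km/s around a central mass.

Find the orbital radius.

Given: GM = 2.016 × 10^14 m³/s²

Convert to SI: v = 2.206 km/s = 2206 m/s.
For a circular orbit, v² = GM / r, so r = GM / v².
r = 2.016e+14 / (2206)² m ≈ 4.143e+07 m = 41.43 Mm.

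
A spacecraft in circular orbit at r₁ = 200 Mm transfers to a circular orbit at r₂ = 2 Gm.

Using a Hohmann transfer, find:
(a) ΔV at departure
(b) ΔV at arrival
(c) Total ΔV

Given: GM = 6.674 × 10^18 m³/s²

Convert to SI: r₁ = 200 Mm = 2e+08 m; r₂ = 2 Gm = 2e+09 m.
Transfer semi-major axis: a_t = (r₁ + r₂)/2 = (2e+08 + 2e+09)/2 = 1.1e+09 m.
Circular speeds: v₁ = √(GM/r₁) = 182675 m/s, v₂ = √(GM/r₂) = 57766.8 m/s.
Transfer speeds (vis-viva v² = GM(2/r − 1/a_t)): v₁ᵗ = 246318 m/s, v₂ᵗ = 24631.8 m/s.
(a) ΔV₁ = |v₁ᵗ − v₁| ≈ 6.364e+04 m/s = 63.64 km/s.
(b) ΔV₂ = |v₂ − v₂ᵗ| ≈ 3.313e+04 m/s = 33.13 km/s.
(c) ΔV_total = ΔV₁ + ΔV₂ ≈ 9.678e+04 m/s = 96.78 km/s.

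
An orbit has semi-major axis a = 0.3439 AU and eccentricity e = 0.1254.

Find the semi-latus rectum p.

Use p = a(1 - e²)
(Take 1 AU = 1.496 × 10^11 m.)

Convert to SI: a = 0.3439 AU = 5.14474e+10 m.
p = a (1 − e²).
p = 5.14474e+10 · (1 − (0.1254)²) = 5.14474e+10 · 0.984275 ≈ 5.064e+10 m = 0.3385 AU.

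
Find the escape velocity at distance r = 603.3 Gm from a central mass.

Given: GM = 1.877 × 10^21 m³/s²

Convert to SI: r = 603.3 Gm = 6.033e+11 m.
Escape velocity comes from setting total energy to zero: ½v² − GM/r = 0 ⇒ v_esc = √(2GM / r).
v_esc = √(2 · 1.877e+21 / 6.033e+11) m/s ≈ 7.888e+04 m/s = 78.88 km/s.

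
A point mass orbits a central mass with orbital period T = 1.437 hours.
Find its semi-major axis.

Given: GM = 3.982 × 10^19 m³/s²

Convert to SI: T = 1.437 hours = 5173.2 s.
Invert Kepler's third law: a = (GM · T² / (4π²))^(1/3).
Substituting T = 5173.2 s and GM = 3.982e+19 m³/s²:
a = (3.982e+19 · (5173.2)² / (4π²))^(1/3) m
a ≈ 3e+08 m = 300 Mm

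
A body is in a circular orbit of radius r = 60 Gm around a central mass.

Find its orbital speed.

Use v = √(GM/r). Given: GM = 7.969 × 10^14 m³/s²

Convert to SI: r = 60 Gm = 6e+10 m.
For a circular orbit, gravity supplies the centripetal force, so v = √(GM / r).
v = √(7.969e+14 / 6e+10) m/s ≈ 115.2 m/s = 115.2 m/s.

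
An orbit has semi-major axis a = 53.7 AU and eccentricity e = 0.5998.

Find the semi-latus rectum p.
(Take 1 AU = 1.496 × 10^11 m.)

Convert to SI: a = 53.7 AU = 8.03352e+12 m.
p = a (1 − e²).
p = 8.03352e+12 · (1 − (0.5998)²) = 8.03352e+12 · 0.64024 ≈ 5.143e+12 m = 34.38 AU.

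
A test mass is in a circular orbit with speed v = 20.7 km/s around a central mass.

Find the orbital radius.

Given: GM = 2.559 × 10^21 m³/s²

Convert to SI: v = 20.7 km/s = 20700 m/s.
For a circular orbit, v² = GM / r, so r = GM / v².
r = 2.559e+21 / (20700)² m ≈ 5.972e+12 m = 5.972 × 10^12 m.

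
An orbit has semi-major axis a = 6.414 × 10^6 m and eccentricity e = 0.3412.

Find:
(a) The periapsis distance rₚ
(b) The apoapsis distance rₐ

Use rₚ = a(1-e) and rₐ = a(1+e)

(a) rₚ = a(1 − e) = 6.414e+06 · (1 − 0.3412) = 6.414e+06 · 0.6588 ≈ 4.226e+06 m = 4.226 × 10^6 m.
(b) rₐ = a(1 + e) = 6.414e+06 · (1 + 0.3412) = 6.414e+06 · 1.3412 ≈ 8.602e+06 m = 8.602 × 10^6 m.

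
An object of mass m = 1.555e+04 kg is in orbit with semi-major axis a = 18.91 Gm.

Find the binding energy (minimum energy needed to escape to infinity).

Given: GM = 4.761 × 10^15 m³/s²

Convert to SI: a = 18.91 Gm = 1.891e+10 m.
Total orbital energy is E = −GMm/(2a); binding energy is E_bind = −E = GMm/(2a).
E_bind = 4.761e+15 · 1.555e+04 / (2 · 1.891e+10) J ≈ 1.958e+09 J = 1.958 GJ.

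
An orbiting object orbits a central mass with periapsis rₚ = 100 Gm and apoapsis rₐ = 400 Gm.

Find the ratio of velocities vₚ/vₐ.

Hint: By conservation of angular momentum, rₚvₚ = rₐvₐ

Convert to SI: rₚ = 100 Gm = 1e+11 m; rₐ = 400 Gm = 4e+11 m.
Conservation of angular momentum gives rₚvₚ = rₐvₐ, so vₚ/vₐ = rₐ/rₚ.
vₚ/vₐ = 4e+11 / 1e+11 ≈ 4.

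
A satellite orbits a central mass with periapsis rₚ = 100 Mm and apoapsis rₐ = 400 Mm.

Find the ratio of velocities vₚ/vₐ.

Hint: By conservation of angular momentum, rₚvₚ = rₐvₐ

Convert to SI: rₚ = 100 Mm = 1e+08 m; rₐ = 400 Mm = 4e+08 m.
Conservation of angular momentum gives rₚvₚ = rₐvₐ, so vₚ/vₐ = rₐ/rₚ.
vₚ/vₐ = 4e+08 / 1e+08 ≈ 4.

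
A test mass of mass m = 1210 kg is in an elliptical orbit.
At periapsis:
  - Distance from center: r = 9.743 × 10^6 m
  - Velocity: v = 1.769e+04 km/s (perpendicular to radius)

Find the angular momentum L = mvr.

Convert to SI: v = 1.769e+04 km/s = 1.769e+07 m/s.
Since v is perpendicular to r, L = m · v · r.
L = 1210 · 1.769e+07 · 9.743e+06 kg·m²/s ≈ 2.085e+17 kg·m²/s.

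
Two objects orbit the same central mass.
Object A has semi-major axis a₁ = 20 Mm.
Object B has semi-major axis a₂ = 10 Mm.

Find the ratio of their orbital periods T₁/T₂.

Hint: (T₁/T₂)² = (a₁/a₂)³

Convert to SI: a₁ = 20 Mm = 2e+07 m; a₂ = 10 Mm = 1e+07 m.
From Kepler's third law, (T₁/T₂)² = (a₁/a₂)³, so T₁/T₂ = (a₁/a₂)^(3/2).
a₁/a₂ = 2e+07 / 1e+07 = 2.
T₁/T₂ = (2)^(3/2) ≈ 2.828.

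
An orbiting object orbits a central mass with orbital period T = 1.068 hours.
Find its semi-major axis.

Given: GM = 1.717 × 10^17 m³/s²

Convert to SI: T = 1.068 hours = 3844.8 s.
Invert Kepler's third law: a = (GM · T² / (4π²))^(1/3).
Substituting T = 3844.8 s and GM = 1.717e+17 m³/s²:
a = (1.717e+17 · (3844.8)² / (4π²))^(1/3) m
a ≈ 4.006e+07 m = 4.006 × 10^7 m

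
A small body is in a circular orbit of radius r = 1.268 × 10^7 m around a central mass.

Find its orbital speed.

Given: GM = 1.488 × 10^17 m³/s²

For a circular orbit, gravity supplies the centripetal force, so v = √(GM / r).
v = √(1.488e+17 / 1.268e+07) m/s ≈ 1.083e+05 m/s = 108.3 km/s.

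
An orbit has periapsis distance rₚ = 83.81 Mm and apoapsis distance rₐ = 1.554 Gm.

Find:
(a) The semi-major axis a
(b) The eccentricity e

Convert to SI: rₚ = 83.81 Mm = 8.381e+07 m; rₐ = 1.554 Gm = 1.554e+09 m.
(a) a = (rₚ + rₐ) / 2 = (8.381e+07 + 1.554e+09) / 2 ≈ 8.189e+08 m = 818.9 Mm.
(b) e = (rₐ − rₚ) / (rₐ + rₚ) = (1.554e+09 − 8.381e+07) / (1.554e+09 + 8.381e+07) ≈ 0.8977.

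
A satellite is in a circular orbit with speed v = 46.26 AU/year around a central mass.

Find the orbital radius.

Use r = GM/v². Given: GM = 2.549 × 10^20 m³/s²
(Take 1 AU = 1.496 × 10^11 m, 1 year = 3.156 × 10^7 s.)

Convert to SI: v = 46.26 AU/year = 219281 m/s.
For a circular orbit, v² = GM / r, so r = GM / v².
r = 2.549e+20 / (219281)² m ≈ 5.301e+09 m = 0.03544 AU.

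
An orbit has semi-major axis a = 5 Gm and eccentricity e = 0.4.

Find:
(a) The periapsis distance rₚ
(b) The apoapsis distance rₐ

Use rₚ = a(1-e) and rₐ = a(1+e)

Convert to SI: a = 5 Gm = 5e+09 m.
(a) rₚ = a(1 − e) = 5e+09 · (1 − 0.4) = 5e+09 · 0.6 ≈ 3e+09 m = 3 Gm.
(b) rₐ = a(1 + e) = 5e+09 · (1 + 0.4) = 5e+09 · 1.4 ≈ 7e+09 m = 7 Gm.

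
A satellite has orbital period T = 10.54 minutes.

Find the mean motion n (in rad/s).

Convert to SI: T = 10.54 minutes = 632.4 s.
n = 2π / T.
n = 2π / 632.4 s ≈ 0.009935 rad/s.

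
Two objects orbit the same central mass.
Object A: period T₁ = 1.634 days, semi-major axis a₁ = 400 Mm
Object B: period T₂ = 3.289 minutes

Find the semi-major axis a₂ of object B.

Convert to SI: T₁ = 1.634 days = 141178 s; a₁ = 400 Mm = 4e+08 m; T₂ = 3.289 minutes = 197.34 s.
Kepler's third law: (T₁/T₂)² = (a₁/a₂)³ ⇒ a₂ = a₁ · (T₂/T₁)^(2/3).
T₂/T₁ = 197.34 / 141178 = 0.00139781.
a₂ = 4e+08 · (0.00139781)^(2/3) m ≈ 5.001e+06 m = 5.001 Mm.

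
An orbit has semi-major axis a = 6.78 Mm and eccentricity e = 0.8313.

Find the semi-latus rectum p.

Convert to SI: a = 6.78 Mm = 6.78e+06 m.
p = a (1 − e²).
p = 6.78e+06 · (1 − (0.8313)²) = 6.78e+06 · 0.30894 ≈ 2.095e+06 m = 2.095 Mm.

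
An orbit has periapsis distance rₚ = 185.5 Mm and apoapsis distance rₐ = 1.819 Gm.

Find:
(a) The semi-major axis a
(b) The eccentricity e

Convert to SI: rₚ = 185.5 Mm = 1.855e+08 m; rₐ = 1.819 Gm = 1.819e+09 m.
(a) a = (rₚ + rₐ) / 2 = (1.855e+08 + 1.819e+09) / 2 ≈ 1.002e+09 m = 1.002 Gm.
(b) e = (rₐ − rₚ) / (rₐ + rₚ) = (1.819e+09 − 1.855e+08) / (1.819e+09 + 1.855e+08) ≈ 0.8149.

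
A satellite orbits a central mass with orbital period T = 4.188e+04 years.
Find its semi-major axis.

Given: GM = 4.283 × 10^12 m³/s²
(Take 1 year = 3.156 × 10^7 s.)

Convert to SI: T = 4.188e+04 years = 1.32173e+12 s.
Invert Kepler's third law: a = (GM · T² / (4π²))^(1/3).
Substituting T = 1.32173e+12 s and GM = 4.283e+12 m³/s²:
a = (4.283e+12 · (1.32173e+12)² / (4π²))^(1/3) m
a ≈ 5.744e+11 m = 574.4 Gm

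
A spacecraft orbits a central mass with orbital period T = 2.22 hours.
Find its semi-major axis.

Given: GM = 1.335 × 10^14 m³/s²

Convert to SI: T = 2.22 hours = 7992 s.
Invert Kepler's third law: a = (GM · T² / (4π²))^(1/3).
Substituting T = 7992 s and GM = 1.335e+14 m³/s²:
a = (1.335e+14 · (7992)² / (4π²))^(1/3) m
a ≈ 6e+06 m = 6 Mm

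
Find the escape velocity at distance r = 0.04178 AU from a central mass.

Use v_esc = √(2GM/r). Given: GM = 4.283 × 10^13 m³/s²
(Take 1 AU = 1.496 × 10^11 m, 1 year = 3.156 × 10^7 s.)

Convert to SI: r = 0.04178 AU = 6.25029e+09 m.
Escape velocity comes from setting total energy to zero: ½v² − GM/r = 0 ⇒ v_esc = √(2GM / r).
v_esc = √(2 · 4.283e+13 / 6.25029e+09) m/s ≈ 117.1 m/s = 0.0247 AU/year.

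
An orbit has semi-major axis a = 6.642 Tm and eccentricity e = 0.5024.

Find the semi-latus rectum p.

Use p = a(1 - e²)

Convert to SI: a = 6.642 Tm = 6.642e+12 m.
p = a (1 − e²).
p = 6.642e+12 · (1 − (0.5024)²) = 6.642e+12 · 0.747594 ≈ 4.966e+12 m = 4.966 Tm.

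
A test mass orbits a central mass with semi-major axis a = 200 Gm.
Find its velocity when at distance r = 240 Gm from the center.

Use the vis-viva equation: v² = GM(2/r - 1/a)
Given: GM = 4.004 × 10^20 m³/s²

Convert to SI: a = 200 Gm = 2e+11 m; r = 240 Gm = 2.4e+11 m.
Vis-viva: v = √(GM · (2/r − 1/a)).
2/r − 1/a = 2/2.4e+11 − 1/2e+11 = 3.33333e-12 m⁻¹.
v = √(4.004e+20 · 3.33333e-12) m/s ≈ 3.653e+04 m/s = 36.53 km/s.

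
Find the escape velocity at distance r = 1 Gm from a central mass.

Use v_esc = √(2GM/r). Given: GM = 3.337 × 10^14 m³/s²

Convert to SI: r = 1 Gm = 1e+09 m.
Escape velocity comes from setting total energy to zero: ½v² − GM/r = 0 ⇒ v_esc = √(2GM / r).
v_esc = √(2 · 3.337e+14 / 1e+09) m/s ≈ 816.9 m/s = 816.9 m/s.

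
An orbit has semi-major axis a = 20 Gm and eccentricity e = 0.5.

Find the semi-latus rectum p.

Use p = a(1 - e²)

Convert to SI: a = 20 Gm = 2e+10 m.
p = a (1 − e²).
p = 2e+10 · (1 − (0.5)²) = 2e+10 · 0.75 ≈ 1.5e+10 m = 15 Gm.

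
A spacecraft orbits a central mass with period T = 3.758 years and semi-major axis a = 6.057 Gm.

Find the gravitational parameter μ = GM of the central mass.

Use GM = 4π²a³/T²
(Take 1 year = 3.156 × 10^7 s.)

Convert to SI: T = 3.758 years = 1.18602e+08 s; a = 6.057 Gm = 6.057e+09 m.
GM = 4π² · a³ / T².
GM = 4π² · (6.057e+09)³ / (1.18602e+08)² m³/s² ≈ 6.237e+14 m³/s² = 6.237 × 10^14 m³/s².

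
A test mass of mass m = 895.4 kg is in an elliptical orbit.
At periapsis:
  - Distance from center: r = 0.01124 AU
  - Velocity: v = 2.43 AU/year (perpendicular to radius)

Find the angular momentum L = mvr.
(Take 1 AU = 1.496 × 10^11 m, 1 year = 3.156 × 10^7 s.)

Convert to SI: r = 0.01124 AU = 1.6815e+09 m; v = 2.43 AU/year = 11518.6 m/s.
Since v is perpendicular to r, L = m · v · r.
L = 895.4 · 11518.6 · 1.6815e+09 kg·m²/s ≈ 1.734e+16 kg·m²/s.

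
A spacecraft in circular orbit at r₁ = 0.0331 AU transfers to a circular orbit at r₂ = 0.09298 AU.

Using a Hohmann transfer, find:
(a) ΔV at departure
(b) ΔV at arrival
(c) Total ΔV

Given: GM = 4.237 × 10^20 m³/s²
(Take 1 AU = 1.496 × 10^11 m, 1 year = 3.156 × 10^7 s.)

Convert to SI: r₁ = 0.0331 AU = 4.95176e+09 m; r₂ = 0.09298 AU = 1.39098e+10 m.
Transfer semi-major axis: a_t = (r₁ + r₂)/2 = (4.95176e+09 + 1.39098e+10)/2 = 9.43078e+09 m.
Circular speeds: v₁ = √(GM/r₁) = 292516 m/s, v₂ = √(GM/r₂) = 174529 m/s.
Transfer speeds (vis-viva v² = GM(2/r − 1/a_t)): v₁ᵗ = 355252 m/s, v₂ᵗ = 126466 m/s.
(a) ΔV₁ = |v₁ᵗ − v₁| ≈ 6.274e+04 m/s = 13.23 AU/year.
(b) ΔV₂ = |v₂ − v₂ᵗ| ≈ 4.806e+04 m/s = 10.14 AU/year.
(c) ΔV_total = ΔV₁ + ΔV₂ ≈ 1.108e+05 m/s = 23.37 AU/year.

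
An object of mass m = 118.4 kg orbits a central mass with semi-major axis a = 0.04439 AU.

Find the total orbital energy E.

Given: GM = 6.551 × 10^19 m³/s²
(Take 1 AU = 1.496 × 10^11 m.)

Convert to SI: a = 0.04439 AU = 6.64074e+09 m.
E = −GMm / (2a).
E = −6.551e+19 · 118.4 / (2 · 6.64074e+09) J ≈ -5.84e+11 J = -584 GJ.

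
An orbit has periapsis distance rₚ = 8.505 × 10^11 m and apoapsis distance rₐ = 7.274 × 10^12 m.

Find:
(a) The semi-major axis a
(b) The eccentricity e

(a) a = (rₚ + rₐ) / 2 = (8.505e+11 + 7.274e+12) / 2 ≈ 4.062e+12 m = 4.062 × 10^12 m.
(b) e = (rₐ − rₚ) / (rₐ + rₚ) = (7.274e+12 − 8.505e+11) / (7.274e+12 + 8.505e+11) ≈ 0.7906.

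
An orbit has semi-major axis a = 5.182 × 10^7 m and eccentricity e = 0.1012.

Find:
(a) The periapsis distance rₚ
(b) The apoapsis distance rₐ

(a) rₚ = a(1 − e) = 5.182e+07 · (1 − 0.1012) = 5.182e+07 · 0.8988 ≈ 4.658e+07 m = 4.658 × 10^7 m.
(b) rₐ = a(1 + e) = 5.182e+07 · (1 + 0.1012) = 5.182e+07 · 1.1012 ≈ 5.706e+07 m = 5.706 × 10^7 m.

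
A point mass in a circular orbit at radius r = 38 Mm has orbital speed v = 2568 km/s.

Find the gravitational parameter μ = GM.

Convert to SI: r = 38 Mm = 3.8e+07 m; v = 2568 km/s = 2.568e+06 m/s.
For a circular orbit v² = GM/r, so GM = v² · r.
GM = (2.568e+06)² · 3.8e+07 m³/s² ≈ 2.506e+20 m³/s² = 2.506 × 10^20 m³/s².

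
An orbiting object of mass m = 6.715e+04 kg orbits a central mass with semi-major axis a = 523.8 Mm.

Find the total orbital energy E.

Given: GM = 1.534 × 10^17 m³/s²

Convert to SI: a = 523.8 Mm = 5.238e+08 m.
E = −GMm / (2a).
E = −1.534e+17 · 6.715e+04 / (2 · 5.238e+08) J ≈ -9.833e+12 J = -9.833 TJ.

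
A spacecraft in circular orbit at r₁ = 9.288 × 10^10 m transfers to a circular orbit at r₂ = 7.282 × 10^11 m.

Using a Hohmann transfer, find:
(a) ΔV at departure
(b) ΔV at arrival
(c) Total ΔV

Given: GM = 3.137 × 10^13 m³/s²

Transfer semi-major axis: a_t = (r₁ + r₂)/2 = (9.288e+10 + 7.282e+11)/2 = 4.1054e+11 m.
Circular speeds: v₁ = √(GM/r₁) = 18.3779 m/s, v₂ = √(GM/r₂) = 6.56345 m/s.
Transfer speeds (vis-viva v² = GM(2/r − 1/a_t)): v₁ᵗ = 24.4762 m/s, v₂ᵗ = 3.12187 m/s.
(a) ΔV₁ = |v₁ᵗ − v₁| ≈ 6.098 m/s = 6.098 m/s.
(b) ΔV₂ = |v₂ − v₂ᵗ| ≈ 3.442 m/s = 3.442 m/s.
(c) ΔV_total = ΔV₁ + ΔV₂ ≈ 9.54 m/s = 9.54 m/s.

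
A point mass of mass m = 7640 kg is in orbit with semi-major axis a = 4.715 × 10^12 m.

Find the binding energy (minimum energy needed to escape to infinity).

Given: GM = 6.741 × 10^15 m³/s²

Total orbital energy is E = −GMm/(2a); binding energy is E_bind = −E = GMm/(2a).
E_bind = 6.741e+15 · 7640 / (2 · 4.715e+12) J ≈ 5.461e+06 J = 5.461 MJ.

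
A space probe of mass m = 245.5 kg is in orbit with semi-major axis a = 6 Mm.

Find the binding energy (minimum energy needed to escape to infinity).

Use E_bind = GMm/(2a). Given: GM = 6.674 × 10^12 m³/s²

Convert to SI: a = 6 Mm = 6e+06 m.
Total orbital energy is E = −GMm/(2a); binding energy is E_bind = −E = GMm/(2a).
E_bind = 6.674e+12 · 245.5 / (2 · 6e+06) J ≈ 1.365e+08 J = 136.5 MJ.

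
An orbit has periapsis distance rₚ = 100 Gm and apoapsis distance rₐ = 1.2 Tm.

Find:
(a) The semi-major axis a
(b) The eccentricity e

Convert to SI: rₚ = 100 Gm = 1e+11 m; rₐ = 1.2 Tm = 1.2e+12 m.
(a) a = (rₚ + rₐ) / 2 = (1e+11 + 1.2e+12) / 2 ≈ 6.5e+11 m = 650 Gm.
(b) e = (rₐ − rₚ) / (rₐ + rₚ) = (1.2e+12 − 1e+11) / (1.2e+12 + 1e+11) ≈ 0.8462.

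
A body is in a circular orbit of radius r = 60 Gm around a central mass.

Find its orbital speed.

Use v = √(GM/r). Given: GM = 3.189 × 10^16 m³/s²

Convert to SI: r = 60 Gm = 6e+10 m.
For a circular orbit, gravity supplies the centripetal force, so v = √(GM / r).
v = √(3.189e+16 / 6e+10) m/s ≈ 729 m/s = 729 m/s.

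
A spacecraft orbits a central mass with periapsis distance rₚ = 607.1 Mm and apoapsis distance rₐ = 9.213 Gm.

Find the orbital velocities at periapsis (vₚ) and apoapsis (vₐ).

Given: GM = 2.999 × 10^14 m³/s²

Convert to SI: rₚ = 607.1 Mm = 6.071e+08 m; rₐ = 9.213 Gm = 9.213e+09 m.
Use the vis-viva equation v² = GM(2/r − 1/a) with a = (rₚ + rₐ)/2 = (6.071e+08 + 9.213e+09)/2 = 4.91005e+09 m.
vₚ = √(GM · (2/rₚ − 1/a)) = √(2.999e+14 · (2/6.071e+08 − 1/4.91005e+09)) m/s ≈ 962.8 m/s = 962.8 m/s.
vₐ = √(GM · (2/rₐ − 1/a)) = √(2.999e+14 · (2/9.213e+09 − 1/4.91005e+09)) m/s ≈ 63.44 m/s = 63.44 m/s.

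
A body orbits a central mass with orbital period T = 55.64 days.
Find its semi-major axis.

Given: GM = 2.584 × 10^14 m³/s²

Convert to SI: T = 55.64 days = 4.8073e+06 s.
Invert Kepler's third law: a = (GM · T² / (4π²))^(1/3).
Substituting T = 4.8073e+06 s and GM = 2.584e+14 m³/s²:
a = (2.584e+14 · (4.8073e+06)² / (4π²))^(1/3) m
a ≈ 5.328e+08 m = 532.8 Mm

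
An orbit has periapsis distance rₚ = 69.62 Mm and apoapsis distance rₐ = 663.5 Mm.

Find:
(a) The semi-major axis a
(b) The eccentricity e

Convert to SI: rₚ = 69.62 Mm = 6.962e+07 m; rₐ = 663.5 Mm = 6.635e+08 m.
(a) a = (rₚ + rₐ) / 2 = (6.962e+07 + 6.635e+08) / 2 ≈ 3.666e+08 m = 366.6 Mm.
(b) e = (rₐ − rₚ) / (rₐ + rₚ) = (6.635e+08 − 6.962e+07) / (6.635e+08 + 6.962e+07) ≈ 0.8101.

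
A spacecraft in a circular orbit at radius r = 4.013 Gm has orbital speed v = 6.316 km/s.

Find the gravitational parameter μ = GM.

Convert to SI: r = 4.013 Gm = 4.013e+09 m; v = 6.316 km/s = 6316 m/s.
For a circular orbit v² = GM/r, so GM = v² · r.
GM = (6316)² · 4.013e+09 m³/s² ≈ 1.601e+17 m³/s² = 1.601 × 10^17 m³/s².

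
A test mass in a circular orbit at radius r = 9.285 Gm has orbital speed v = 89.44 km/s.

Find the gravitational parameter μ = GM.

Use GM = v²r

Convert to SI: r = 9.285 Gm = 9.285e+09 m; v = 89.44 km/s = 89440 m/s.
For a circular orbit v² = GM/r, so GM = v² · r.
GM = (89440)² · 9.285e+09 m³/s² ≈ 7.428e+19 m³/s² = 7.428 × 10^19 m³/s².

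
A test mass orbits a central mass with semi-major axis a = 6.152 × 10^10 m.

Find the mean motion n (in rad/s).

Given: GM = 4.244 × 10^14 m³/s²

n = √(GM / a³).
n = √(4.244e+14 / (6.152e+10)³) rad/s ≈ 1.35e-09 rad/s.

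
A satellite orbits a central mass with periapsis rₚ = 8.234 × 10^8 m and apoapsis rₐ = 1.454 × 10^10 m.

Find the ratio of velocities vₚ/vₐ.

Conservation of angular momentum gives rₚvₚ = rₐvₐ, so vₚ/vₐ = rₐ/rₚ.
vₚ/vₐ = 1.454e+10 / 8.234e+08 ≈ 17.66.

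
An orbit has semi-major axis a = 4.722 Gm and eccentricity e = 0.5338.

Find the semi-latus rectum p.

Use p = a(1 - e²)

Convert to SI: a = 4.722 Gm = 4.722e+09 m.
p = a (1 − e²).
p = 4.722e+09 · (1 − (0.5338)²) = 4.722e+09 · 0.715058 ≈ 3.377e+09 m = 3.377 Gm.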